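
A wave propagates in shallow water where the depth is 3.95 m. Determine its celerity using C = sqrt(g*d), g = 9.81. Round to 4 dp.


Using the shallow-water approximation:
C = sqrt(g * d) = sqrt(9.81 * 3.95)
C = sqrt(38.7495)
C = 6.2249 m/s

6.2249


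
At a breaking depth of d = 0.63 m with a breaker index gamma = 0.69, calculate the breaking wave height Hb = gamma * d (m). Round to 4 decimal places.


Hb = gamma * d
Hb = 0.69 * 0.63
Hb = 0.4347 m

0.4347


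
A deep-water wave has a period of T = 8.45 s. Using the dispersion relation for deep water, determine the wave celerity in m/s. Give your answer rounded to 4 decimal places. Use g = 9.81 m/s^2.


We use the deep-water celerity formula:
C = g * T / (2 * pi)
C = 9.81 * 8.45 / (2 * 3.14159...)
C = 82.894500 / 6.283185
C = 13.1931 m/s

13.1931


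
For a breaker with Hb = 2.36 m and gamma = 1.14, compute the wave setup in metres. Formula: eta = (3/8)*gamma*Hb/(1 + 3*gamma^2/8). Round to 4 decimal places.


eta = (3/8) * gamma * Hb / (1 + 3*gamma^2/8)
Numerator = (3/8) * 1.14 * 2.36 = 1.008900
Denominator = 1 + 3*1.14^2/8 = 1 + 0.487350 = 1.487350
eta = 1.008900 / 1.487350
eta = 0.6783 m

0.6783


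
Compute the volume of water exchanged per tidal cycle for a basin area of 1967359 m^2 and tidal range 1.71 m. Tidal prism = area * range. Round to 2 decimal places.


Tidal prism = Area * Tidal range
P = 1967359 * 1.71
P = 3364183.89 m^3

3364183.89


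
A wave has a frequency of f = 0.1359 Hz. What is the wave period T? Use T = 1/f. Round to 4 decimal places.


T = 1 / f
T = 1 / 0.1359
T = 7.3584 s

7.3584


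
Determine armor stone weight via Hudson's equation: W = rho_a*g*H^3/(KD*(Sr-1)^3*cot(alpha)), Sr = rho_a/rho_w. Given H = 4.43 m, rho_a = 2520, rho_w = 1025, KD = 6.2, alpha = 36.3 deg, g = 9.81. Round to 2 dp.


Sr = rho_a / rho_w = 2520 / 1025 = 2.458537
(Sr - 1) = 1.458537
(Sr - 1)^3 = 3.102787
cot(36.3) = 1 / tan(36.3) = 1 / 0.734573 = 1.361335
Numerator = 2520 * 9.81 * 4.43^3 = 2149219.2750
Denominator = 6.2 * 3.102787 * 1.361335 = 26.188384
W = 2149219.2750 / 26.188384
W = 82067.66 N

82067.66


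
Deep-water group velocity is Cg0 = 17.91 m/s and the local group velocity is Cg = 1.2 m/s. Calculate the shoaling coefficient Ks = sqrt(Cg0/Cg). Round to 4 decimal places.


Ks = sqrt(Cg0 / Cg)
Ks = sqrt(17.91 / 1.2)
Ks = sqrt(14.9250)
Ks = 3.8633

3.8633


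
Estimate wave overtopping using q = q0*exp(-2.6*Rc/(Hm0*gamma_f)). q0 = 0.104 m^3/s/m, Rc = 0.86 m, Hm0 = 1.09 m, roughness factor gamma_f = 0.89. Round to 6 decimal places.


q = q0 * exp(-2.6 * Rc / (Hm0 * gamma_f))
Exponent = -2.6 * 0.86 / (1.09 * 0.89)
= -2.6 * 0.86 / 0.9701
= -2.304917
exp(-2.304917) = 0.099767
q = 0.104 * 0.099767
q = 0.010376 m^3/s/m

0.010376


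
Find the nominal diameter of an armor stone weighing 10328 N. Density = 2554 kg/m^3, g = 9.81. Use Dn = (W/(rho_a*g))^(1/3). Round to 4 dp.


V = W / (rho_a * g)
V = 10328 / (2554 * 9.81)
V = 10328 / 25054.74
V = 0.412217 m^3
Dn = V^(1/3) = 0.412217^(1/3)
Dn = 0.7442 m

0.7442


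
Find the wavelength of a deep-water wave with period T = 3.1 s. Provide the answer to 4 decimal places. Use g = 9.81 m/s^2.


L0 = g * T^2 / (2 * pi)
L0 = 9.81 * 3.1^2 / (2 * pi)
L0 = 9.81 * 9.6100 / 6.28319
L0 = 94.2741 / 6.28319
L0 = 15.0042 m

15.0042


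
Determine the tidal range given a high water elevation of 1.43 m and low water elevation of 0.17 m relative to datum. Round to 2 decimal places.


Tidal range = High water - Low water
Tidal range = 1.43 - (0.17)
Tidal range = 1.26 m

1.26


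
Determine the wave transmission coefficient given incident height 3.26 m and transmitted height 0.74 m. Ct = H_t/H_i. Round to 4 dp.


Ct = H_t / H_i
Ct = 0.74 / 3.26
Ct = 0.2270

0.2270


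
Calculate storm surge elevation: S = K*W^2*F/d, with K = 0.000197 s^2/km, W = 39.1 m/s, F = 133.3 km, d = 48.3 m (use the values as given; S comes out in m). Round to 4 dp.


S = K * W^2 * F / d
W^2 = 39.1^2 = 1528.81
S = 0.000197 * 1528.81 * 133.3 / 48.3
Numerator = 0.000197 * 1528.81 * 133.3 = 40.146703
S = 40.146703 / 48.3 = 0.8312 m

0.8312


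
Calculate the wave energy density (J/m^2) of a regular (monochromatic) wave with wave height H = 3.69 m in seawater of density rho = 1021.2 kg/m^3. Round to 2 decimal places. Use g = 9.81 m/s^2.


E = (1/8) * rho * g * H^2
E = (1/8) * 1021.2 * 9.81 * 3.69^2
E = 0.125 * 1021.2 * 9.81 * 13.6161
E = 17050.71 J/m^2

17050.71


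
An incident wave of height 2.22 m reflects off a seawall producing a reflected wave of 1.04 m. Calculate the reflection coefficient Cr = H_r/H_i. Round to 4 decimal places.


Cr = H_r / H_i
Cr = 1.04 / 2.22
Cr = 0.4685

0.4685


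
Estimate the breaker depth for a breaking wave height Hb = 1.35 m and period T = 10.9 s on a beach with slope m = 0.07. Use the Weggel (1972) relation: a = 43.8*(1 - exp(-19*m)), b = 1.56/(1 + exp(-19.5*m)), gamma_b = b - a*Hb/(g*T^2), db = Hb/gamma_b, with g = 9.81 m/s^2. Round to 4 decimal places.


a = 43.8 * (1 - exp(-19 * m))
exp(-19 * 0.07) = exp(-1.3300) = 0.264477
a = 43.8 * (1 - 0.264477) = 32.215896
b = 1.56 / (1 + exp(-19.5 * m))
exp(-19.5 * 0.07) = exp(-1.3650) = 0.255381
b = 1.56 / (1 + 0.255381) = 1.242651
Hb / (g * T^2) = 1.35 / (9.81 * 10.9^2) = 1.35 / 1165.5261 = 0.00115828
gamma_b = b - a * Hb/(g*T^2) = 1.242651 - 32.215896 * 0.00115828 = 1.205336
db = Hb / gamma_b = 1.35 / 1.205336
db = 1.1200 m

1.1200


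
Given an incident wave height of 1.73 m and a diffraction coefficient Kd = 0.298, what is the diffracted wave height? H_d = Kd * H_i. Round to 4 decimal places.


H_d = Kd * H_i
H_d = 0.298 * 1.73
H_d = 0.5155 m

0.5155


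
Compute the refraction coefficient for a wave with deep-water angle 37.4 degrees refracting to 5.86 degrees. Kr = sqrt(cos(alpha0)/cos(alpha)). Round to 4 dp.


Kr = sqrt(cos(alpha0) / cos(alpha))
cos(37.4) = 0.794415
cos(5.86) = 0.994774
Kr = sqrt(0.794415 / 0.994774)
Kr = sqrt(0.798588)
Kr = 0.8936

0.8936


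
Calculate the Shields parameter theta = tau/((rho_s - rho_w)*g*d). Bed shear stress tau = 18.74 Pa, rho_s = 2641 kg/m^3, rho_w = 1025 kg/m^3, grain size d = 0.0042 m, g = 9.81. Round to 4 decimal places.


theta = tau / ((rho_s - rho_w) * g * d)
rho_s - rho_w = 2641 - 1025 = 1616
Denominator = 1616 * 9.81 * 0.0042 = 66.582432
theta = 18.74 / 66.582432
theta = 0.2815

0.2815


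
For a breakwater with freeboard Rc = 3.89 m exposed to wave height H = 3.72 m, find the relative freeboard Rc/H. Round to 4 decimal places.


Relative freeboard = Rc / H
= 3.89 / 3.72
= 1.0457

1.0457


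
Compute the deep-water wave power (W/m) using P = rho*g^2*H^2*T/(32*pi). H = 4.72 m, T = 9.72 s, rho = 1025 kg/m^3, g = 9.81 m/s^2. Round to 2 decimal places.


P = rho * g^2 * H^2 * T / (32 * pi)
P = 1025 * 9.81^2 * 4.72^2 * 9.72 / (32 * pi)
P = 1025 * 96.2361 * 22.2784 * 9.72 / 100.53096
P = 212477.18 W/m

212477.18


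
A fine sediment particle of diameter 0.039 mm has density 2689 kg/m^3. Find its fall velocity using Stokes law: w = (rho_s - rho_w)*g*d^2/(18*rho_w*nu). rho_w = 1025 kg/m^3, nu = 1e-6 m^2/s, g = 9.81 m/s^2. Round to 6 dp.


w = (rho_s - rho_w) * g * d^2 / (18 * rho_w * nu)
d = 0.039 mm = 0.000039 m
rho_s - rho_w = 2689 - 1025 = 1664
Numerator = 1664 * 9.81 * (0.000039)^2 = 0.000024828561
Denominator = 18 * 1025 * 1e-6 = 0.018450
w = 0.001346 m/s

0.001346


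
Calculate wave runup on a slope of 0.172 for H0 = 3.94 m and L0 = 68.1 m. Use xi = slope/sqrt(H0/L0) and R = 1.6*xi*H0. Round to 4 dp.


xi = slope / sqrt(H0/L0)
H0/L0 = 3.94/68.1 = 0.057856
sqrt(0.057856) = 0.240533
xi = 0.172 / 0.240533 = 0.715079
R = 1.6 * xi * H0 = 1.6 * 0.715079 * 3.94
R = 4.5079 m

4.5079


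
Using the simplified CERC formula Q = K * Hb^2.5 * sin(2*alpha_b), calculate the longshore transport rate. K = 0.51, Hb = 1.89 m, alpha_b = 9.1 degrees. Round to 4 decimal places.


Q = K * Hb^2.5 * sin(2 * alpha_b)
Hb^2.5 = 1.89^2.5 = 4.910826
sin(2 * 9.1) = sin(18.2) = 0.312335
Q = 0.51 * 4.910826 * 0.312335
Q = 0.7822 m^3/s

0.7822


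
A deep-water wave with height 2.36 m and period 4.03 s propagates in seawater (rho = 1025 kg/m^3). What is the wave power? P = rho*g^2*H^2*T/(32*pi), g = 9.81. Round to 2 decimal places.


P = rho * g^2 * H^2 * T / (32 * pi)
P = 1025 * 9.81^2 * 2.36^2 * 4.03 / (32 * pi)
P = 1025 * 96.2361 * 5.5696 * 4.03 / 100.53096
P = 22023.74 W/m

22023.74


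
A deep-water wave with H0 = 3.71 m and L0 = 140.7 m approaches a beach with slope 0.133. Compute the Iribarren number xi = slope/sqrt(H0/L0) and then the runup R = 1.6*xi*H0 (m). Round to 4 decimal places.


xi = slope / sqrt(H0/L0)
H0/L0 = 3.71/140.7 = 0.026368
sqrt(0.026368) = 0.162383
xi = 0.133 / 0.162383 = 0.819052
R = 1.6 * xi * H0 = 1.6 * 0.819052 * 3.71
R = 4.8619 m

4.8619


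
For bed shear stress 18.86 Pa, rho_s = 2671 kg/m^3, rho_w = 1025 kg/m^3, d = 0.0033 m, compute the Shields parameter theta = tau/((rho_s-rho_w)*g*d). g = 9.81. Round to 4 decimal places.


theta = tau / ((rho_s - rho_w) * g * d)
rho_s - rho_w = 2671 - 1025 = 1646
Denominator = 1646 * 9.81 * 0.0033 = 53.285958
theta = 18.86 / 53.285958
theta = 0.3539

0.3539


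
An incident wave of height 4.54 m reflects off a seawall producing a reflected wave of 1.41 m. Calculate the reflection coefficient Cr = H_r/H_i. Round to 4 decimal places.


Cr = H_r / H_i
Cr = 1.41 / 4.54
Cr = 0.3106

0.3106


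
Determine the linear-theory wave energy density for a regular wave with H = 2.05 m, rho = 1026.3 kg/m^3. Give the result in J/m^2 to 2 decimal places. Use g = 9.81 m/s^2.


E = (1/8) * rho * g * H^2
E = (1/8) * 1026.3 * 9.81 * 2.05^2
E = 0.125 * 1026.3 * 9.81 * 4.2025
E = 5288.85 J/m^2

5288.85


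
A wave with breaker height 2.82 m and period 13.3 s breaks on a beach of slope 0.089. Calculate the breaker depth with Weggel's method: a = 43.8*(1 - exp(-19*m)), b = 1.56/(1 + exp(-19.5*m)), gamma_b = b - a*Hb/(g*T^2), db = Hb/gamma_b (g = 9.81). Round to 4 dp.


a = 43.8 * (1 - exp(-19 * m))
exp(-19 * 0.089) = exp(-1.6910) = 0.184335
a = 43.8 * (1 - 0.184335) = 35.726123
b = 1.56 / (1 + exp(-19.5 * m))
exp(-19.5 * 0.089) = exp(-1.7355) = 0.176312
b = 1.56 / (1 + 0.176312) = 1.326179
Hb / (g * T^2) = 2.82 / (9.81 * 13.3^2) = 2.82 / 1735.2909 = 0.00162509
gamma_b = b - a * Hb/(g*T^2) = 1.326179 - 35.726123 * 0.00162509 = 1.268121
db = Hb / gamma_b = 2.82 / 1.268121
db = 2.2238 m

2.2238


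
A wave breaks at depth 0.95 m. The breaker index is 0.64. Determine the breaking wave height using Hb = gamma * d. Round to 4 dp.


Hb = gamma * d
Hb = 0.64 * 0.95
Hb = 0.6080 m

0.6080


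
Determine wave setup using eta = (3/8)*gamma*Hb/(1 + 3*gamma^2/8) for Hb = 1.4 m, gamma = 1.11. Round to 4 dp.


eta = (3/8) * gamma * Hb / (1 + 3*gamma^2/8)
Numerator = (3/8) * 1.11 * 1.4 = 0.582750
Denominator = 1 + 3*1.11^2/8 = 1 + 0.462038 = 1.462038
eta = 0.582750 / 1.462038
eta = 0.3986 m

0.3986


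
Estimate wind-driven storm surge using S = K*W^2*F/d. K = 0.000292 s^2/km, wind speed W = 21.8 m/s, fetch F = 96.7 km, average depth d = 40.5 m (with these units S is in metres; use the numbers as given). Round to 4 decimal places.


S = K * W^2 * F / d
W^2 = 21.8^2 = 475.24
S = 0.000292 * 475.24 * 96.7 / 40.5
Numerator = 0.000292 * 475.24 * 96.7 = 13.419067
S = 13.419067 / 40.5 = 0.3313 m

0.3313


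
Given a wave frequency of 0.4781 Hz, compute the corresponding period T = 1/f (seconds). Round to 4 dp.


T = 1 / f
T = 1 / 0.4781
T = 2.0916 s

2.0916


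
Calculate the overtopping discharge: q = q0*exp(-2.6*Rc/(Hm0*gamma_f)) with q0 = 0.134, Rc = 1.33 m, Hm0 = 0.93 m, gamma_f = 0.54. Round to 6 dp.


q = q0 * exp(-2.6 * Rc / (Hm0 * gamma_f))
Exponent = -2.6 * 1.33 / (0.93 * 0.54)
= -2.6 * 1.33 / 0.5022
= -6.885703
exp(-6.885703) = 0.001022
q = 0.134 * 0.001022
q = 0.000137 m^3/s/m

0.000137


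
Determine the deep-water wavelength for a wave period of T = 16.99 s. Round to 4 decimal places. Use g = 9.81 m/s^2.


L0 = g * T^2 / (2 * pi)
L0 = 9.81 * 16.99^2 / (2 * pi)
L0 = 9.81 * 288.6601 / 6.28319
L0 = 2831.7556 / 6.28319
L0 = 450.6879 m

450.6879


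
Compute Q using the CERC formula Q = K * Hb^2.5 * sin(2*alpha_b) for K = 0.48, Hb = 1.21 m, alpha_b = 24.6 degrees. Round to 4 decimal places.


Q = K * Hb^2.5 * sin(2 * alpha_b)
Hb^2.5 = 1.21^2.5 = 1.610510
sin(2 * 24.6) = sin(49.2) = 0.756995
Q = 0.48 * 1.610510 * 0.756995
Q = 0.5852 m^3/s

0.5852


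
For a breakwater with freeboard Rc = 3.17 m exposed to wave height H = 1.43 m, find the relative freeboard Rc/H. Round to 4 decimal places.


Relative freeboard = Rc / H
= 3.17 / 1.43
= 2.2168

2.2168


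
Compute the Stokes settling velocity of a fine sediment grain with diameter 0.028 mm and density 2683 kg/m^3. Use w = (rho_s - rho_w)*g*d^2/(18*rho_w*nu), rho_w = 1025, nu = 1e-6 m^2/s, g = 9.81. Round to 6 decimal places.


w = (rho_s - rho_w) * g * d^2 / (18 * rho_w * nu)
d = 0.028 mm = 0.000028 m
rho_s - rho_w = 2683 - 1025 = 1658
Numerator = 1658 * 9.81 * (0.000028)^2 = 0.000012751744
Denominator = 18 * 1025 * 1e-6 = 0.018450
w = 0.000691 m/s

0.000691


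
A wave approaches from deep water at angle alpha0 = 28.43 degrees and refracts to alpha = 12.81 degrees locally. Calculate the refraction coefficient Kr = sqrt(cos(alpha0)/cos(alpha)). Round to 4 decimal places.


Kr = sqrt(cos(alpha0) / cos(alpha))
cos(28.43) = 0.879399
cos(12.81) = 0.975111
Kr = sqrt(0.879399 / 0.975111)
Kr = sqrt(0.901846)
Kr = 0.9497

0.9497


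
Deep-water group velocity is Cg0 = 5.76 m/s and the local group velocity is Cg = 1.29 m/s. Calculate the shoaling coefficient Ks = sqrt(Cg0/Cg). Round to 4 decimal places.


Ks = sqrt(Cg0 / Cg)
Ks = sqrt(5.76 / 1.29)
Ks = sqrt(4.4651)
Ks = 2.1131

2.1131


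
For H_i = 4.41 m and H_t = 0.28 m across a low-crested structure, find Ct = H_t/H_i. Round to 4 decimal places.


Ct = H_t / H_i
Ct = 0.28 / 4.41
Ct = 0.0635

0.0635


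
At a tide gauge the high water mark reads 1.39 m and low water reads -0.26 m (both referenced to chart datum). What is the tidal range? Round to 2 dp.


Tidal range = High water - Low water
Tidal range = 1.39 - (-0.26)
Tidal range = 1.65 m

1.65


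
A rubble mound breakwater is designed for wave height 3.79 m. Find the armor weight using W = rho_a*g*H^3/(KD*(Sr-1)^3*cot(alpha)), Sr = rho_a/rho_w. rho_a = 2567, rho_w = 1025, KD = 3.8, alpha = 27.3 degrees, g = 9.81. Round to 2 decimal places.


Sr = rho_a / rho_w = 2567 / 1025 = 2.504390
(Sr - 1) = 1.504390
(Sr - 1)^3 = 3.404721
cot(27.3) = 1 / tan(27.3) = 1 / 0.516138 = 1.937465
Numerator = 2567 * 9.81 * 3.79^3 = 1370921.2427
Denominator = 3.8 * 3.404721 * 1.937465 = 25.066799
W = 1370921.2427 / 25.066799
W = 54690.72 N

54690.72


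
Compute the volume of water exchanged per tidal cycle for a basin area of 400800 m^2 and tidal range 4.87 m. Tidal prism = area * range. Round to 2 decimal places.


Tidal prism = Area * Tidal range
P = 400800 * 4.87
P = 1951896.00 m^3

1951896.00


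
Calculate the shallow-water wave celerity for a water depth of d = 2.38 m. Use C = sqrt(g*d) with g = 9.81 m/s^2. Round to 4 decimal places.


Using the shallow-water approximation:
C = sqrt(g * d) = sqrt(9.81 * 2.38)
C = sqrt(23.3478)
C = 4.8320 m/s

4.8320


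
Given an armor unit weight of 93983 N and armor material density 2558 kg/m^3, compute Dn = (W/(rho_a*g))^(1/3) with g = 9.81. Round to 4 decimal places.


V = W / (rho_a * g)
V = 93983 / (2558 * 9.81)
V = 93983 / 25093.98
V = 3.745241 m^3
Dn = V^(1/3) = 3.745241^(1/3)
Dn = 1.5530 m

1.5530


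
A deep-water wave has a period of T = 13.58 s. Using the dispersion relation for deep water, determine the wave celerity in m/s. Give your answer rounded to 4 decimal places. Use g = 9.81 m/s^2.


We use the deep-water celerity formula:
C = g * T / (2 * pi)
C = 9.81 * 13.58 / (2 * 3.14159...)
C = 133.219800 / 6.283185
C = 21.2026 m/s

21.2026


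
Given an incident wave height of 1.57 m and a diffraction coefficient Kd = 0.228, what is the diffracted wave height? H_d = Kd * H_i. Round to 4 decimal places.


H_d = Kd * H_i
H_d = 0.228 * 1.57
H_d = 0.3580 m

0.3580


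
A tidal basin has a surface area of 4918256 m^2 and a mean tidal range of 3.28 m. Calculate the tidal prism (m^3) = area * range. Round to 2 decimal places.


Tidal prism = Area * Tidal range
P = 4918256 * 3.28
P = 16131879.68 m^3

16131879.68


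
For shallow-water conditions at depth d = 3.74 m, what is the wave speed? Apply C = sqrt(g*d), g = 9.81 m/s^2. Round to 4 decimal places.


Using the shallow-water approximation:
C = sqrt(g * d) = sqrt(9.81 * 3.74)
C = sqrt(36.6894)
C = 6.0572 m/s

6.0572


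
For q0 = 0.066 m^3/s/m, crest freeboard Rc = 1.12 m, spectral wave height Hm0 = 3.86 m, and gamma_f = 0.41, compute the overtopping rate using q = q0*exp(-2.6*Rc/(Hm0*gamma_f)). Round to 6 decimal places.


q = q0 * exp(-2.6 * Rc / (Hm0 * gamma_f))
Exponent = -2.6 * 1.12 / (3.86 * 0.41)
= -2.6 * 1.12 / 1.5826
= -1.840010
exp(-1.840010) = 0.158816
q = 0.066 * 0.158816
q = 0.010482 m^3/s/m

0.010482


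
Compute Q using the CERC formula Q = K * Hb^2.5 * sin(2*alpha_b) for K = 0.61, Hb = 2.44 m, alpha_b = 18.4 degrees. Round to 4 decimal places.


Q = K * Hb^2.5 * sin(2 * alpha_b)
Hb^2.5 = 2.44^2.5 = 9.299820
sin(2 * 18.4) = sin(36.8) = 0.599024
Q = 0.61 * 9.299820 * 0.599024
Q = 3.3982 m^3/s

3.3982


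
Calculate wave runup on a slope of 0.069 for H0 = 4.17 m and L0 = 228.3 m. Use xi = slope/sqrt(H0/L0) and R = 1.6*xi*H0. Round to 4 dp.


xi = slope / sqrt(H0/L0)
H0/L0 = 4.17/228.3 = 0.018265
sqrt(0.018265) = 0.135150
xi = 0.069 / 0.135150 = 0.510545
R = 1.6 * xi * H0 = 1.6 * 0.510545 * 4.17
R = 3.4064 m

3.4064


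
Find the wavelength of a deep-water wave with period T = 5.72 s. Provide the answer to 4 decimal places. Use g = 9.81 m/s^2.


L0 = g * T^2 / (2 * pi)
L0 = 9.81 * 5.72^2 / (2 * pi)
L0 = 9.81 * 32.7184 / 6.28319
L0 = 320.9675 / 6.28319
L0 = 51.0836 m

51.0836


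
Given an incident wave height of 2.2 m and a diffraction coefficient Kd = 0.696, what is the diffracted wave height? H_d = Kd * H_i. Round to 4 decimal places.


H_d = Kd * H_i
H_d = 0.696 * 2.2
H_d = 1.5312 m

1.5312


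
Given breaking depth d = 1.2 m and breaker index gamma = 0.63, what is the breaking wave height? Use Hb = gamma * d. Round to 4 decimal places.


Hb = gamma * d
Hb = 0.63 * 1.2
Hb = 0.7560 m

0.7560


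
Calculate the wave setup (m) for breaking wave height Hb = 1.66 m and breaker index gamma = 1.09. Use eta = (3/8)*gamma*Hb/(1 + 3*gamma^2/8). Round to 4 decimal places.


eta = (3/8) * gamma * Hb / (1 + 3*gamma^2/8)
Numerator = (3/8) * 1.09 * 1.66 = 0.678525
Denominator = 1 + 3*1.09^2/8 = 1 + 0.445538 = 1.445538
eta = 0.678525 / 1.445538
eta = 0.4694 m

0.4694


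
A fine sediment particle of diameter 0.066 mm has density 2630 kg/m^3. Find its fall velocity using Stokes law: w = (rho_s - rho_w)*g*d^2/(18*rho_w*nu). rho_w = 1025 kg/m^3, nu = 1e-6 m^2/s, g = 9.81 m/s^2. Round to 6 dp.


w = (rho_s - rho_w) * g * d^2 / (18 * rho_w * nu)
d = 0.066 mm = 0.000066 m
rho_s - rho_w = 2630 - 1025 = 1605
Numerator = 1605 * 9.81 * (0.000066)^2 = 0.000068585438
Denominator = 18 * 1025 * 1e-6 = 0.018450
w = 0.003717 m/s

0.003717


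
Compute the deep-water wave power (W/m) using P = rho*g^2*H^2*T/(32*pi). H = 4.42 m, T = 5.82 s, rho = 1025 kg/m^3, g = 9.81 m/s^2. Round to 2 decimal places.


P = rho * g^2 * H^2 * T / (32 * pi)
P = 1025 * 9.81^2 * 4.42^2 * 5.82 / (32 * pi)
P = 1025 * 96.2361 * 19.5364 * 5.82 / 100.53096
P = 111565.41 W/m

111565.41


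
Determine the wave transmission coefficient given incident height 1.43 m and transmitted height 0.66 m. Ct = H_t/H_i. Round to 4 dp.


Ct = H_t / H_i
Ct = 0.66 / 1.43
Ct = 0.4615

0.4615


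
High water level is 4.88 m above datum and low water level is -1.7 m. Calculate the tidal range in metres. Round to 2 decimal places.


Tidal range = High water - Low water
Tidal range = 4.88 - (-1.7)
Tidal range = 6.58 m

6.58


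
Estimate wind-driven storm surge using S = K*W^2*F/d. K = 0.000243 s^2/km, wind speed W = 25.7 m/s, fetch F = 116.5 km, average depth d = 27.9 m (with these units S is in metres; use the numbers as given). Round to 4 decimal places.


S = K * W^2 * F / d
W^2 = 25.7^2 = 660.49
S = 0.000243 * 660.49 * 116.5 / 27.9
Numerator = 0.000243 * 660.49 * 116.5 = 18.698142
S = 18.698142 / 27.9 = 0.6702 m

0.6702


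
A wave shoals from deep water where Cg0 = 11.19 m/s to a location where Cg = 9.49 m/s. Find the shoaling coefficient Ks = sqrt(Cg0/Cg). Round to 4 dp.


Ks = sqrt(Cg0 / Cg)
Ks = sqrt(11.19 / 9.49)
Ks = sqrt(1.1791)
Ks = 1.0859

1.0859


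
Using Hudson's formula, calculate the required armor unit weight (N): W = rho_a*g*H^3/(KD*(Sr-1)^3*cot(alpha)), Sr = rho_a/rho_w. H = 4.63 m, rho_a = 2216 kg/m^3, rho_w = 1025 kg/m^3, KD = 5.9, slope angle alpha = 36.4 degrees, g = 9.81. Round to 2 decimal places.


Sr = rho_a / rho_w = 2216 / 1025 = 2.161951
(Sr - 1) = 1.161951
(Sr - 1)^3 = 1.568786
cot(36.4) = 1 / tan(36.4) = 1 / 0.737264 = 1.356367
Numerator = 2216 * 9.81 * 4.63^3 = 2157653.6708
Denominator = 5.9 * 1.568786 * 1.356367 = 12.554312
W = 2157653.6708 / 12.554312
W = 171865.55 N

171865.55


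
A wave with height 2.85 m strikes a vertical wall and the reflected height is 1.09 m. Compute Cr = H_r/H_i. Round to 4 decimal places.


Cr = H_r / H_i
Cr = 1.09 / 2.85
Cr = 0.3825

0.3825


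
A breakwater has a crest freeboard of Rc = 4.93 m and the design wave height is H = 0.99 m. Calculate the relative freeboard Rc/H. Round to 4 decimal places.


Relative freeboard = Rc / H
= 4.93 / 0.99
= 4.9798

4.9798


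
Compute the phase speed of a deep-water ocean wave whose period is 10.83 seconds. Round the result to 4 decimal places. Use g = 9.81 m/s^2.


We use the deep-water celerity formula:
C = g * T / (2 * pi)
C = 9.81 * 10.83 / (2 * 3.14159...)
C = 106.242300 / 6.283185
C = 16.9090 m/s

16.9090


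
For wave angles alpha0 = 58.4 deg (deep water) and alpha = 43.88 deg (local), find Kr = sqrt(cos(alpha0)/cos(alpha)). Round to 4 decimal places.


Kr = sqrt(cos(alpha0) / cos(alpha))
cos(58.4) = 0.523986
cos(43.88) = 0.720793
Kr = sqrt(0.523986 / 0.720793)
Kr = sqrt(0.726957)
Kr = 0.8526

0.8526


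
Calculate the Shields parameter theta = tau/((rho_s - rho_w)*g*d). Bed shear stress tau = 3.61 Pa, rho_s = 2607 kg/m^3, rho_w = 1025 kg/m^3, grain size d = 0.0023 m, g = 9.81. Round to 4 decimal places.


theta = tau / ((rho_s - rho_w) * g * d)
rho_s - rho_w = 2607 - 1025 = 1582
Denominator = 1582 * 9.81 * 0.0023 = 35.694666
theta = 3.61 / 35.694666
theta = 0.1011

0.1011


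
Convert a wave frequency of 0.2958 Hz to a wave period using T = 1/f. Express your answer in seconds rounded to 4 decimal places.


T = 1 / f
T = 1 / 0.2958
T = 3.3807 s

3.3807


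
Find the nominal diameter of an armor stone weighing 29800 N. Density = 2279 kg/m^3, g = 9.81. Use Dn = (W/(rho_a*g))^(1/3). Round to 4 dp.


V = W / (rho_a * g)
V = 29800 / (2279 * 9.81)
V = 29800 / 22356.99
V = 1.332916 m^3
Dn = V^(1/3) = 1.332916^(1/3)
Dn = 1.1005 m

1.1005


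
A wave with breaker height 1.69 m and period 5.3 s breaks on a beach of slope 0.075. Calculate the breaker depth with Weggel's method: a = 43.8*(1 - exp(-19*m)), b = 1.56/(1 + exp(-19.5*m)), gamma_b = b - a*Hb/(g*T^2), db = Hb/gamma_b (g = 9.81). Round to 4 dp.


a = 43.8 * (1 - exp(-19 * m))
exp(-19 * 0.075) = exp(-1.4250) = 0.240508
a = 43.8 * (1 - 0.240508) = 33.265729
b = 1.56 / (1 + exp(-19.5 * m))
exp(-19.5 * 0.075) = exp(-1.4625) = 0.231656
b = 1.56 / (1 + 0.231656) = 1.266587
Hb / (g * T^2) = 1.69 / (9.81 * 5.3^2) = 1.69 / 275.5629 = 0.00613290
gamma_b = b - a * Hb/(g*T^2) = 1.266587 - 33.265729 * 0.00613290 = 1.062572
db = Hb / gamma_b = 1.69 / 1.062572
db = 1.5905 m

1.5905


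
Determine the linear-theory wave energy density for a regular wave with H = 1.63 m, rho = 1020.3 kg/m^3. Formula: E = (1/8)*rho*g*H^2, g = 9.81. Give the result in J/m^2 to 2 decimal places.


E = (1/8) * rho * g * H^2
E = (1/8) * 1020.3 * 9.81 * 1.63^2
E = 0.125 * 1020.3 * 9.81 * 2.6569
E = 3324.16 J/m^2

3324.16


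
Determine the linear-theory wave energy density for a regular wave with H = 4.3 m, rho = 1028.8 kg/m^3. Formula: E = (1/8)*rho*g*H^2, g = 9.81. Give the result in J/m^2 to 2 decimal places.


E = (1/8) * rho * g * H^2
E = (1/8) * 1028.8 * 9.81 * 4.3^2
E = 0.125 * 1028.8 * 9.81 * 18.4900
E = 23326.36 J/m^2

23326.36


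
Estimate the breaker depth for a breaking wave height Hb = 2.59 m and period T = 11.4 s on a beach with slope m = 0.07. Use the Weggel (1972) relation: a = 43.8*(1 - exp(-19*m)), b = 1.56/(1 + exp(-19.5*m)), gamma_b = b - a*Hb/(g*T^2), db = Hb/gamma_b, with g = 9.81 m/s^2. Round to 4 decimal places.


a = 43.8 * (1 - exp(-19 * m))
exp(-19 * 0.07) = exp(-1.3300) = 0.264477
a = 43.8 * (1 - 0.264477) = 32.215896
b = 1.56 / (1 + exp(-19.5 * m))
exp(-19.5 * 0.07) = exp(-1.3650) = 0.255381
b = 1.56 / (1 + 0.255381) = 1.242651
Hb / (g * T^2) = 2.59 / (9.81 * 11.4^2) = 2.59 / 1274.9076 = 0.00203152
gamma_b = b - a * Hb/(g*T^2) = 1.242651 - 32.215896 * 0.00203152 = 1.177204
db = Hb / gamma_b = 2.59 / 1.177204
db = 2.2001 m

2.2001


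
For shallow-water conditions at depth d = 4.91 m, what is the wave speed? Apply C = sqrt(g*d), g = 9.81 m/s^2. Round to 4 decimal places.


Using the shallow-water approximation:
C = sqrt(g * d) = sqrt(9.81 * 4.91)
C = sqrt(48.1671)
C = 6.9403 m/s

6.9403


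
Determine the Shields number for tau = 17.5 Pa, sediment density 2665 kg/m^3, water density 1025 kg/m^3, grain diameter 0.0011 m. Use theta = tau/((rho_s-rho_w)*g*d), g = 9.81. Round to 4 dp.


theta = tau / ((rho_s - rho_w) * g * d)
rho_s - rho_w = 2665 - 1025 = 1640
Denominator = 1640 * 9.81 * 0.0011 = 17.697240
theta = 17.5 / 17.697240
theta = 0.9889

0.9889


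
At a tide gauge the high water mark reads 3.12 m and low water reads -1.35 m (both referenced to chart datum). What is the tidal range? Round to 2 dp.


Tidal range = High water - Low water
Tidal range = 3.12 - (-1.35)
Tidal range = 4.47 m

4.47


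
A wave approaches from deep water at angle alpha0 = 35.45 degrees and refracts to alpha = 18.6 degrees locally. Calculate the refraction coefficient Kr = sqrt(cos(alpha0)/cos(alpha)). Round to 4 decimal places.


Kr = sqrt(cos(alpha0) / cos(alpha))
cos(35.45) = 0.814622
cos(18.6) = 0.947768
Kr = sqrt(0.814622 / 0.947768)
Kr = sqrt(0.859516)
Kr = 0.9271

0.9271


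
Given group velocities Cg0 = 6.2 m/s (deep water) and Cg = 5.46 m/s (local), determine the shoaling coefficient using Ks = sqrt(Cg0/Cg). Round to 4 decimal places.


Ks = sqrt(Cg0 / Cg)
Ks = sqrt(6.2 / 5.46)
Ks = sqrt(1.1355)
Ks = 1.0656

1.0656


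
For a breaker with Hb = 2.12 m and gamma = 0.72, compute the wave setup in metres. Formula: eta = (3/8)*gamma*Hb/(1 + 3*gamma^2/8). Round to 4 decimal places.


eta = (3/8) * gamma * Hb / (1 + 3*gamma^2/8)
Numerator = (3/8) * 0.72 * 2.12 = 0.572400
Denominator = 1 + 3*0.72^2/8 = 1 + 0.194400 = 1.194400
eta = 0.572400 / 1.194400
eta = 0.4792 m

0.4792


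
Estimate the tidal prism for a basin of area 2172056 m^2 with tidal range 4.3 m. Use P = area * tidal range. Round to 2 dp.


Tidal prism = Area * Tidal range
P = 2172056 * 4.3
P = 9339840.80 m^3

9339840.80


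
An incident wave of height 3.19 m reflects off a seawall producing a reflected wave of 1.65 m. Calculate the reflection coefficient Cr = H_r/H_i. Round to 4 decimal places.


Cr = H_r / H_i
Cr = 1.65 / 3.19
Cr = 0.5172

0.5172


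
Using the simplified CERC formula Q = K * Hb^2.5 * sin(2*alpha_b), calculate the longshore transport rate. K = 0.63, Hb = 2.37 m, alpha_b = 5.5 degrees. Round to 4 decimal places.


Q = K * Hb^2.5 * sin(2 * alpha_b)
Hb^2.5 = 2.37^2.5 = 8.647108
sin(2 * 5.5) = sin(11.0) = 0.190809
Q = 0.63 * 8.647108 * 0.190809
Q = 1.0395 m^3/s

1.0395


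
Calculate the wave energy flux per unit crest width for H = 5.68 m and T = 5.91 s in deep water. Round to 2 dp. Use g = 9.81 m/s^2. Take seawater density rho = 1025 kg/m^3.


P = rho * g^2 * H^2 * T / (32 * pi)
P = 1025 * 9.81^2 * 5.68^2 * 5.91 / (32 * pi)
P = 1025 * 96.2361 * 32.2624 * 5.91 / 100.53096
P = 187088.11 W/m

187088.11


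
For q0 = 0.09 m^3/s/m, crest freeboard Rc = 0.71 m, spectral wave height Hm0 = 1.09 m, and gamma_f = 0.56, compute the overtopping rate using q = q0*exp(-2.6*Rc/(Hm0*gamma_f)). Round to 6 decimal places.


q = q0 * exp(-2.6 * Rc / (Hm0 * gamma_f))
Exponent = -2.6 * 0.71 / (1.09 * 0.56)
= -2.6 * 0.71 / 0.6104
= -3.024246
exp(-3.024246) = 0.048594
q = 0.09 * 0.048594
q = 0.004373 m^3/s/m

0.004373


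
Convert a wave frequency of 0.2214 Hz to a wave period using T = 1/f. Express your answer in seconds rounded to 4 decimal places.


T = 1 / f
T = 1 / 0.2214
T = 4.5167 s

4.5167


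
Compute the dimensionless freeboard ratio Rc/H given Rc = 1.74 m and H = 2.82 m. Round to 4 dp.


Relative freeboard = Rc / H
= 1.74 / 2.82
= 0.6170

0.6170


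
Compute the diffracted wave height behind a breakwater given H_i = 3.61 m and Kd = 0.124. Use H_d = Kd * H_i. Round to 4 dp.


H_d = Kd * H_i
H_d = 0.124 * 3.61
H_d = 0.4476 m

0.4476


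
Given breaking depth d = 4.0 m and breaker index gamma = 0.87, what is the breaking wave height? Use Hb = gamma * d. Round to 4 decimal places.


Hb = gamma * d
Hb = 0.87 * 4.0
Hb = 3.4800 m

3.4800


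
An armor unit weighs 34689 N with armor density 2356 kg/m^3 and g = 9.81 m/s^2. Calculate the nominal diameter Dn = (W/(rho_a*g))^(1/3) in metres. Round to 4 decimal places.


V = W / (rho_a * g)
V = 34689 / (2356 * 9.81)
V = 34689 / 23112.36
V = 1.500885 m^3
Dn = V^(1/3) = 1.500885^(1/3)
Dn = 1.1449 m

1.1449


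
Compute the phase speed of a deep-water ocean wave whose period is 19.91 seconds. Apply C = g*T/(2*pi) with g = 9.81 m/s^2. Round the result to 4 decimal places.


We use the deep-water celerity formula:
C = g * T / (2 * pi)
C = 9.81 * 19.91 / (2 * 3.14159...)
C = 195.317100 / 6.283185
C = 31.0857 m/s

31.0857


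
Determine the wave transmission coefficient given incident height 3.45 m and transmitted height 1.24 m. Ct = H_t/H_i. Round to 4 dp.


Ct = H_t / H_i
Ct = 1.24 / 3.45
Ct = 0.3594

0.3594


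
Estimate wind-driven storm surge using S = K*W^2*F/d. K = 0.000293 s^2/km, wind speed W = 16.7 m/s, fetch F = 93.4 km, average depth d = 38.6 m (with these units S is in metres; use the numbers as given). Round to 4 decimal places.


S = K * W^2 * F / d
W^2 = 16.7^2 = 278.89
S = 0.000293 * 278.89 * 93.4 / 38.6
Numerator = 0.000293 * 278.89 * 93.4 = 7.632160
S = 7.632160 / 38.6 = 0.1977 m

0.1977


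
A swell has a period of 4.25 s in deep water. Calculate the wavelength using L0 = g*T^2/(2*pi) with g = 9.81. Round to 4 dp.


L0 = g * T^2 / (2 * pi)
L0 = 9.81 * 4.25^2 / (2 * pi)
L0 = 9.81 * 18.0625 / 6.28319
L0 = 177.1931 / 6.28319
L0 = 28.2012 m

28.2012


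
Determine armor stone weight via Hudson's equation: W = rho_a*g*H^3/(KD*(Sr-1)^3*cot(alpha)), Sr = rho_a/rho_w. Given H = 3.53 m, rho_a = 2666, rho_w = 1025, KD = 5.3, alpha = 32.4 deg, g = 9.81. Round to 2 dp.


Sr = rho_a / rho_w = 2666 / 1025 = 2.600976
(Sr - 1) = 1.600976
(Sr - 1)^3 = 4.103497
cot(32.4) = 1 / tan(32.4) = 1 / 0.634619 = 1.575748
Numerator = 2666 * 9.81 * 3.53^3 = 1150411.6435
Denominator = 5.3 * 4.103497 * 1.575748 = 34.270208
W = 1150411.6435 / 34.270208
W = 33568.85 N

33568.85


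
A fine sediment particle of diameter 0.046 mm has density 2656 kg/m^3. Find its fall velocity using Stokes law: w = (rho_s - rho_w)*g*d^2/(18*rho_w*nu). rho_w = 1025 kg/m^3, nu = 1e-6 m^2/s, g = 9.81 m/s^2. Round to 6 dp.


w = (rho_s - rho_w) * g * d^2 / (18 * rho_w * nu)
d = 0.046 mm = 0.000046 m
rho_s - rho_w = 2656 - 1025 = 1631
Numerator = 1631 * 9.81 * (0.000046)^2 = 0.000033856233
Denominator = 18 * 1025 * 1e-6 = 0.018450
w = 0.001835 m/s

0.001835


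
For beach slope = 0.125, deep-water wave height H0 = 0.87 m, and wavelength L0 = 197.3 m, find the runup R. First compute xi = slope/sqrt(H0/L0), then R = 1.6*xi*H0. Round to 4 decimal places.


xi = slope / sqrt(H0/L0)
H0/L0 = 0.87/197.3 = 0.004410
sqrt(0.004410) = 0.066404
xi = 0.125 / 0.066404 = 1.882409
R = 1.6 * xi * H0 = 1.6 * 1.882409 * 0.87
R = 2.6203 m

2.6203


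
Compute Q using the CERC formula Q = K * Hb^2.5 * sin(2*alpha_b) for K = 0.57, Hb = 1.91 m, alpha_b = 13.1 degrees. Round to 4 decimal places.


Q = K * Hb^2.5 * sin(2 * alpha_b)
Hb^2.5 = 1.91^2.5 = 5.041775
sin(2 * 13.1) = sin(26.2) = 0.441506
Q = 0.57 * 5.041775 * 0.441506
Q = 1.2688 m^3/s

1.2688


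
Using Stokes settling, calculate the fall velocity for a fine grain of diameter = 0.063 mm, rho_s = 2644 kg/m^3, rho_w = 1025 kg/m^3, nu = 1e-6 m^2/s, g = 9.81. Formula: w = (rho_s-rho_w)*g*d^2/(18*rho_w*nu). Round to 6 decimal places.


w = (rho_s - rho_w) * g * d^2 / (18 * rho_w * nu)
d = 0.063 mm = 0.000063 m
rho_s - rho_w = 2644 - 1025 = 1619
Numerator = 1619 * 9.81 * (0.000063)^2 = 0.000063037206
Denominator = 18 * 1025 * 1e-6 = 0.018450
w = 0.003417 m/s

0.003417


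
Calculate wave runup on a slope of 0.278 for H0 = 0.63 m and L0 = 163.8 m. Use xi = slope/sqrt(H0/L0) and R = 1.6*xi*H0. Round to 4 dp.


xi = slope / sqrt(H0/L0)
H0/L0 = 0.63/163.8 = 0.003846
sqrt(0.003846) = 0.062017
xi = 0.278 / 0.062017 = 4.482615
R = 1.6 * xi * H0 = 1.6 * 4.482615 * 0.63
R = 4.5185 m

4.5185


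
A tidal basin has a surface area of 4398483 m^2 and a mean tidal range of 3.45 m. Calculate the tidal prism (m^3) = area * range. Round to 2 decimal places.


Tidal prism = Area * Tidal range
P = 4398483 * 3.45
P = 15174766.35 m^3

15174766.35


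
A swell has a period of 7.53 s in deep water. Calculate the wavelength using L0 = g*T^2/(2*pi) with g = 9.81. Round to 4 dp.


L0 = g * T^2 / (2 * pi)
L0 = 9.81 * 7.53^2 / (2 * pi)
L0 = 9.81 * 56.7009 / 6.28319
L0 = 556.2358 / 6.28319
L0 = 88.5277 m

88.5277


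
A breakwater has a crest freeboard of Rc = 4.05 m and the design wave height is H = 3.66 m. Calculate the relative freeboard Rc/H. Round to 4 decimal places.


Relative freeboard = Rc / H
= 4.05 / 3.66
= 1.1066

1.1066


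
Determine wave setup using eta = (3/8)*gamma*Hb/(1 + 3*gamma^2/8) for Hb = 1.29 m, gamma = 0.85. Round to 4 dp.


eta = (3/8) * gamma * Hb / (1 + 3*gamma^2/8)
Numerator = (3/8) * 0.85 * 1.29 = 0.411187
Denominator = 1 + 3*0.85^2/8 = 1 + 0.270938 = 1.270938
eta = 0.411187 / 1.270938
eta = 0.3235 m

0.3235


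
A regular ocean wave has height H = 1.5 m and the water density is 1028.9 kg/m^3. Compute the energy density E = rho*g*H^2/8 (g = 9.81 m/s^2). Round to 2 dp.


E = (1/8) * rho * g * H^2
E = (1/8) * 1028.9 * 9.81 * 1.5^2
E = 0.125 * 1028.9 * 9.81 * 2.2500
E = 2838.80 J/m^2

2838.80


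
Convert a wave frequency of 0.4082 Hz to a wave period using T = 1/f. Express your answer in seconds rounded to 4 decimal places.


T = 1 / f
T = 1 / 0.4082
T = 2.4498 s

2.4498


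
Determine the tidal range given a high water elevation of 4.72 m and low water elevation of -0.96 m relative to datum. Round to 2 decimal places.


Tidal range = High water - Low water
Tidal range = 4.72 - (-0.96)
Tidal range = 5.68 m

5.68


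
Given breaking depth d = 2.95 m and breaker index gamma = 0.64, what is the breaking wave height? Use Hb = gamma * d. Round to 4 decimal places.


Hb = gamma * d
Hb = 0.64 * 2.95
Hb = 1.8880 m

1.8880


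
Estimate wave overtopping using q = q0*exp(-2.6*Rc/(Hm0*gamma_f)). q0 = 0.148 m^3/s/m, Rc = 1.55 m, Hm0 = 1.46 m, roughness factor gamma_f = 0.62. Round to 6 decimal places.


q = q0 * exp(-2.6 * Rc / (Hm0 * gamma_f))
Exponent = -2.6 * 1.55 / (1.46 * 0.62)
= -2.6 * 1.55 / 0.9052
= -4.452055
exp(-4.452055) = 0.011655
q = 0.148 * 0.011655
q = 0.001725 m^3/s/m

0.001725


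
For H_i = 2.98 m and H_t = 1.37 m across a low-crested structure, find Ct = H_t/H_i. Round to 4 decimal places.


Ct = H_t / H_i
Ct = 1.37 / 2.98
Ct = 0.4597

0.4597


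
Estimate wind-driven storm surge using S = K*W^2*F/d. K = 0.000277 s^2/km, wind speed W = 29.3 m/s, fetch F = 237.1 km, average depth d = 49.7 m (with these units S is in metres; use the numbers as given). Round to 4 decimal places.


S = K * W^2 * F / d
W^2 = 29.3^2 = 858.49
S = 0.000277 * 858.49 * 237.1 / 49.7
Numerator = 0.000277 * 858.49 * 237.1 = 56.382790
S = 56.382790 / 49.7 = 1.1345 m

1.1345


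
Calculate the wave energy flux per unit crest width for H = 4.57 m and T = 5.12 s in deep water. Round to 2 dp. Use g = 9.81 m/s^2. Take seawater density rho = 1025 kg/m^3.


P = rho * g^2 * H^2 * T / (32 * pi)
P = 1025 * 9.81^2 * 4.57^2 * 5.12 / (32 * pi)
P = 1025 * 96.2361 * 20.8849 * 5.12 / 100.53096
P = 104921.48 W/m

104921.48


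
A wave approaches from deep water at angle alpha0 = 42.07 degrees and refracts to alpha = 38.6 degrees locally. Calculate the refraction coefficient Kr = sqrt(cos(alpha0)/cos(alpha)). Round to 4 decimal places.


Kr = sqrt(cos(alpha0) / cos(alpha))
cos(42.07) = 0.742327
cos(38.6) = 0.781520
Kr = sqrt(0.742327 / 0.781520)
Kr = sqrt(0.949849)
Kr = 0.9746

0.9746


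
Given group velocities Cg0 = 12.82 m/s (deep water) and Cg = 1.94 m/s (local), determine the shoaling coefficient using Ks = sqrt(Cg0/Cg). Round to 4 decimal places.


Ks = sqrt(Cg0 / Cg)
Ks = sqrt(12.82 / 1.94)
Ks = sqrt(6.6082)
Ks = 2.5707

2.5707


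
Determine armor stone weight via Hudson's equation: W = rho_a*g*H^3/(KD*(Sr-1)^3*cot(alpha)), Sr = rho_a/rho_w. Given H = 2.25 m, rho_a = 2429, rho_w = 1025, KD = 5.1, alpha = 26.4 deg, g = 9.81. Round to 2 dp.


Sr = rho_a / rho_w = 2429 / 1025 = 2.369756
(Sr - 1) = 1.369756
(Sr - 1)^3 = 2.569980
cot(26.4) = 1 / tan(26.4) = 1 / 0.496404 = 2.014487
Numerator = 2429 * 9.81 * 2.25^3 = 271421.3939
Denominator = 5.1 * 2.569980 * 2.014487 = 26.403674
W = 271421.3939 / 26.403674
W = 10279.68 N

10279.68


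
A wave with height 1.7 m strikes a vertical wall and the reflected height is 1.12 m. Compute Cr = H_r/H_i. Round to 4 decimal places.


Cr = H_r / H_i
Cr = 1.12 / 1.7
Cr = 0.6588

0.6588


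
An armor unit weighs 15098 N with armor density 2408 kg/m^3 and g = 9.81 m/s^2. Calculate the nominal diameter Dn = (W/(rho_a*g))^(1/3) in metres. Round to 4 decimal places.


V = W / (rho_a * g)
V = 15098 / (2408 * 9.81)
V = 15098 / 23622.48
V = 0.639137 m^3
Dn = V^(1/3) = 0.639137^(1/3)
Dn = 0.8614 m

0.8614


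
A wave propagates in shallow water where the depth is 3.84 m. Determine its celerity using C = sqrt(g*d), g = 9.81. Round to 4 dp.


Using the shallow-water approximation:
C = sqrt(g * d) = sqrt(9.81 * 3.84)
C = sqrt(37.6704)
C = 6.1376 m/s

6.1376


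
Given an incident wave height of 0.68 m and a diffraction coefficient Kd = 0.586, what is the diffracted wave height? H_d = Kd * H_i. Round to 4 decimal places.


H_d = Kd * H_i
H_d = 0.586 * 0.68
H_d = 0.3985 m

0.3985


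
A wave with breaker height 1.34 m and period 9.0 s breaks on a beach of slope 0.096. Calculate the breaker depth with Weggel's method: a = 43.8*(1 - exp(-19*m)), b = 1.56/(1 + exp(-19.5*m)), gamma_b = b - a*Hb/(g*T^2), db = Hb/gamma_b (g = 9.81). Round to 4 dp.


a = 43.8 * (1 - exp(-19 * m))
exp(-19 * 0.096) = exp(-1.8240) = 0.161379
a = 43.8 * (1 - 0.161379) = 36.731602
b = 1.56 / (1 + exp(-19.5 * m))
exp(-19.5 * 0.096) = exp(-1.8720) = 0.153816
b = 1.56 / (1 + 0.153816) = 1.352036
Hb / (g * T^2) = 1.34 / (9.81 * 9.0^2) = 1.34 / 794.6100 = 0.00168636
gamma_b = b - a * Hb/(g*T^2) = 1.352036 - 36.731602 * 0.00168636 = 1.290093
db = Hb / gamma_b = 1.34 / 1.290093
db = 1.0387 m

1.0387


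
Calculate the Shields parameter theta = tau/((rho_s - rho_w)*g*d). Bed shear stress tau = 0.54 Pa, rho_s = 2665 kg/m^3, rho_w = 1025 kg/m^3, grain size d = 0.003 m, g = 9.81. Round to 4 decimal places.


theta = tau / ((rho_s - rho_w) * g * d)
rho_s - rho_w = 2665 - 1025 = 1640
Denominator = 1640 * 9.81 * 0.003 = 48.265200
theta = 0.54 / 48.265200
theta = 0.0112

0.0112
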